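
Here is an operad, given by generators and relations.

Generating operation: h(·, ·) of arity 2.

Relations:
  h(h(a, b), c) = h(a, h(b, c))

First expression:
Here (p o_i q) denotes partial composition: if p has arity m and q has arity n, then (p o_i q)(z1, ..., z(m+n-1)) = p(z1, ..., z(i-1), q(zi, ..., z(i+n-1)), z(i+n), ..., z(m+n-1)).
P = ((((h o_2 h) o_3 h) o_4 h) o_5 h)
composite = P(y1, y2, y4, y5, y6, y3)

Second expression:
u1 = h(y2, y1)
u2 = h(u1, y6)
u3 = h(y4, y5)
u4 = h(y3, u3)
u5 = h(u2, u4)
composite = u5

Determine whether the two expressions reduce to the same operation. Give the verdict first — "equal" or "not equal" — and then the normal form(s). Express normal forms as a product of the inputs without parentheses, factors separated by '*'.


not equal; the first gives y1 * y2 * y4 * y5 * y6 * y3 and the second y2 * y1 * y6 * y3 * y4 * y5

The first expression, normalized: y1 * y2 * y4 * y5 * y6 * y3
The second expression, normalized: y2 * y1 * y6 * y3 * y4 * y5
Different reductions; not equal.


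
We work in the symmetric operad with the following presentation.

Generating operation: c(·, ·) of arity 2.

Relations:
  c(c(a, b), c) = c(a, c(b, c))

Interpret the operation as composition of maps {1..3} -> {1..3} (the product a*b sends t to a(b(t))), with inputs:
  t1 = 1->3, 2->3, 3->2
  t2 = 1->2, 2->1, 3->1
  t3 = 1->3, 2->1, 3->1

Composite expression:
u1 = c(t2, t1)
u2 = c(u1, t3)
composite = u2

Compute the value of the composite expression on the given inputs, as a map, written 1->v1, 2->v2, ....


c(t2, t1) = 1->1, 2->1, 3->1
c(c(t2, t1), t3) = 1->1, 2->1, 3->1

1->1, 2->1, 3->1


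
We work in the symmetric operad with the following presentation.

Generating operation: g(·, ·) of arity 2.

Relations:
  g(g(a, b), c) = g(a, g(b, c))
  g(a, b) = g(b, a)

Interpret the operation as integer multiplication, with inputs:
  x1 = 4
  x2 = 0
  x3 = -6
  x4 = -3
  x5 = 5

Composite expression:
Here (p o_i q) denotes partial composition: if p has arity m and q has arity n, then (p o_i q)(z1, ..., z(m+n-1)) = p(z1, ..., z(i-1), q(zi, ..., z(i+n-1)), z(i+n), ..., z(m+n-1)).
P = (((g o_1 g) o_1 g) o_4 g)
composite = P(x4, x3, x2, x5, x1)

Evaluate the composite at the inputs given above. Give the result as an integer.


0

g(x4, x3) = 18
g(g(x4, x3), x2) = 0
g(x5, x1) = 20
g(g(g(x4, x3), x2), g(x5, x1)) = 0


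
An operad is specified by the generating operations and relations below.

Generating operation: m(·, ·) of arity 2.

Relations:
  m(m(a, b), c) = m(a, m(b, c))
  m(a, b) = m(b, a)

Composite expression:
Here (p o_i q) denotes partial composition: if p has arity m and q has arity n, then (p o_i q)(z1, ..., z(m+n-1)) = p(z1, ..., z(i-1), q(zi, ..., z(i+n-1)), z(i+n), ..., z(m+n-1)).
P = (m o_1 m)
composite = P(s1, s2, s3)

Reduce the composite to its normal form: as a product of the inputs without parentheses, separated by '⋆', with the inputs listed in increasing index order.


s1 ⋆ s2 ⋆ s3


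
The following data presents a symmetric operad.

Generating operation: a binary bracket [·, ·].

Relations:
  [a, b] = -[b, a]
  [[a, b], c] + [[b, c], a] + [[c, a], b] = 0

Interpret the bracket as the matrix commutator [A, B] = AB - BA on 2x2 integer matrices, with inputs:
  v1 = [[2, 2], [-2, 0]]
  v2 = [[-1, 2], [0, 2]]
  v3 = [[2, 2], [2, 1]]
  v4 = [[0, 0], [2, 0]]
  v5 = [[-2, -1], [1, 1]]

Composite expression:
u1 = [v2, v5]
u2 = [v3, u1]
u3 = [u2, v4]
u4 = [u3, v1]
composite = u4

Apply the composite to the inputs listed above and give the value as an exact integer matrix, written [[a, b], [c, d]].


[[-96, 8], [104, 96]]

[v2, v5] = [[2, 9], [3, -2]]
[v3, [v2, v5]] = [[-12, 1], [5, 12]]
[[v3, [v2, v5]], v4] = [[2, 0], [48, -2]]
[[[v3, [v2, v5]], v4], v1] = [[-96, 8], [104, 96]]


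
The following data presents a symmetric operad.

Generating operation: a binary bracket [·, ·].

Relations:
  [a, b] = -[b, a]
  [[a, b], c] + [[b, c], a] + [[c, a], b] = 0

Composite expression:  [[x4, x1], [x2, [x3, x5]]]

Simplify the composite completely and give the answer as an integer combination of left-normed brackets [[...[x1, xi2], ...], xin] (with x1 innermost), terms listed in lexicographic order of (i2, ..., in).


-[[[[x1, x4], x2], x3], x5] + [[[[x1, x4], x2], x5], x3] + [[[[x1, x4], x3], x5], x2] - [[[[x1, x4], x5], x3], x2]

Expand each bracket as ab - ba; the x1-initial words give the coefficients.
Composite bracket: [[x4, x1], [x2, [x3, x5]]]
Each bracket splits as ab - ba, giving 16 signed words (2^4 = 16).
Words beginning with x1 determine it all:
  the word x1x4x2x3x5 carries sign -1 and contributes -[[[[x1, x4], x2], x3], x5]
  the word x1x4x2x5x3 carries sign +1 and contributes +[[[[x1, x4], x2], x5], x3]
  the word x1x4x3x5x2 carries sign +1 and contributes +[[[[x1, x4], x3], x5], x2]
  the word x1x4x5x3x2 carries sign -1 and contributes -[[[[x1, x4], x5], x3], x2]


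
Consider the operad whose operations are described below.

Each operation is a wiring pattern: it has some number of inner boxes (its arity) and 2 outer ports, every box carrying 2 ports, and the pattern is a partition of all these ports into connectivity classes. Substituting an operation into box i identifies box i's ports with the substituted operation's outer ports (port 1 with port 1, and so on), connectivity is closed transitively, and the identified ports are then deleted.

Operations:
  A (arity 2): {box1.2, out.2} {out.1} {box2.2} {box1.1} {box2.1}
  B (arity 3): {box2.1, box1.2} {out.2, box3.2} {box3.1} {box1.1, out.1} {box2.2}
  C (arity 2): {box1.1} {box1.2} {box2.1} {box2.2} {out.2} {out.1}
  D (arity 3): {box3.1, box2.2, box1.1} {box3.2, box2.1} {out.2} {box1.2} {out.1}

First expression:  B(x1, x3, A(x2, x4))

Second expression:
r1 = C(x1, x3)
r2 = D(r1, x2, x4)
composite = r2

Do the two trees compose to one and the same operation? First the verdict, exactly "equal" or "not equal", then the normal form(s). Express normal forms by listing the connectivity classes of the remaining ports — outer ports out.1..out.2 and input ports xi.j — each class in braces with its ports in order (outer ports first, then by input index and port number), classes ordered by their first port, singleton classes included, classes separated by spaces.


not equal — first {out.1, x1.1} {out.2, x2.2} {x1.2, x3.1} {x2.1} {x3.2} {x4.1} {x4.2}, second {out.1} {out.2} {x1.1} {x1.2} {x2.1, x4.2} {x2.2, x4.1} {x3.1} {x3.2}

Reducing the first expression gives {out.1, x1.1} {out.2, x2.2} {x1.2, x3.1} {x2.1} {x3.2} {x4.1} {x4.2}
Reducing the second expression gives {out.1} {out.2} {x1.1} {x1.2} {x2.1, x4.2} {x2.2, x4.1} {x3.1} {x3.2}
The normal forms differ: not equal.


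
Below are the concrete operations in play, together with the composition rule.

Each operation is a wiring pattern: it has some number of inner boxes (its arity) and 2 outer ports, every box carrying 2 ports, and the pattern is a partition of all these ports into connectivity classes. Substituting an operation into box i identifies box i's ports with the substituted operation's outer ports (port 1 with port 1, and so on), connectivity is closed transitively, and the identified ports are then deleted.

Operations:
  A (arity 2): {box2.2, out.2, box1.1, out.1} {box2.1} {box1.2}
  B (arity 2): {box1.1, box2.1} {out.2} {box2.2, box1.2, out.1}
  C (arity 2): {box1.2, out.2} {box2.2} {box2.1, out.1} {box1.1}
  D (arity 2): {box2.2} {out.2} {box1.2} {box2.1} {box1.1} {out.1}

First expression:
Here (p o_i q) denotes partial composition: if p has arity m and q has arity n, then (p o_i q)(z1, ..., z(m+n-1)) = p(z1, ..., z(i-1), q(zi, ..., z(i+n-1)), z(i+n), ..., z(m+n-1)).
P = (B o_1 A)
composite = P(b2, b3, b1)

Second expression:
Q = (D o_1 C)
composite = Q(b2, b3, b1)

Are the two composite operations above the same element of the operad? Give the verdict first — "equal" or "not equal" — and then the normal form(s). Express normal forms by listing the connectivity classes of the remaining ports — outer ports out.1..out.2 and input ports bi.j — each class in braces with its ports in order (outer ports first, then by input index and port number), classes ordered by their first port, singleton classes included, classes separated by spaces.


In normal form, the first expression is {out.1, b1.1, b1.2, b2.1, b3.2} {out.2} {b2.2} {b3.1}
In normal form, the second expression is {out.1} {out.2} {b1.1} {b1.2} {b2.1} {b2.2} {b3.1} {b3.2}
They disagree, so not equal.

not equal; first: {out.1, b1.1, b1.2, b2.1, b3.2} {out.2} {b2.2} {b3.1}; second: {out.1} {out.2} {b1.1} {b1.2} {b2.1} {b2.2} {b3.1} {b3.2}


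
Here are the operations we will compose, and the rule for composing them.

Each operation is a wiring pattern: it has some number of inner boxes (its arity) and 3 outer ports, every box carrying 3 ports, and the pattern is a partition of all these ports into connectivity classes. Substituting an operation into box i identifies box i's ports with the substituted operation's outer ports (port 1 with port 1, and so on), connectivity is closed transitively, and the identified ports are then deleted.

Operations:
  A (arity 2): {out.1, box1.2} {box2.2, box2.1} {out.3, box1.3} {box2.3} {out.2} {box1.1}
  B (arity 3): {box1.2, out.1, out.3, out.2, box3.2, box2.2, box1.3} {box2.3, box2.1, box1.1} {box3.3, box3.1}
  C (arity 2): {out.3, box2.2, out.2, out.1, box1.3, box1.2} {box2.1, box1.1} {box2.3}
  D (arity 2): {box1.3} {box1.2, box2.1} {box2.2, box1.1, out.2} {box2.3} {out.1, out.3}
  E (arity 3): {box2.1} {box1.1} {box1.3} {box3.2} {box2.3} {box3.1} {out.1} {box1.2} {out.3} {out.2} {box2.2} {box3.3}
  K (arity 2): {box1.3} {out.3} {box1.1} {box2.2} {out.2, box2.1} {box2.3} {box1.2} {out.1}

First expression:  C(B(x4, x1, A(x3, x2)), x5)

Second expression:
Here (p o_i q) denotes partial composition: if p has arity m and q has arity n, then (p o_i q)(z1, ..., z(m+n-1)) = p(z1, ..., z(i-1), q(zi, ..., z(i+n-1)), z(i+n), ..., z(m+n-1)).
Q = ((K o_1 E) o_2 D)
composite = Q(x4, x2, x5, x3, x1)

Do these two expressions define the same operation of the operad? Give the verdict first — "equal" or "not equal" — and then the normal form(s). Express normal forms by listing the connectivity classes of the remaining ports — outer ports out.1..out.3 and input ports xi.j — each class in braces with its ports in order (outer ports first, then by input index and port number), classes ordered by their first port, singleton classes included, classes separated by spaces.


The first composite normalizes to {out.1, out.2, out.3, x1.2, x4.2, x4.3, x5.1, x5.2} {x1.1, x1.3, x4.1} {x2.1, x2.2} {x2.3} {x3.1} {x3.2, x3.3} {x5.3}
The second composite normalizes to {out.1} {out.2, x1.1} {out.3} {x1.2} {x1.3} {x2.1, x5.2} {x2.2, x5.1} {x2.3} {x3.1} {x3.2} {x3.3} {x4.1} {x4.2} {x4.3} {x5.3}
The forms do not match — not equal.

not equal; first: {out.1, out.2, out.3, x1.2, x4.2, x4.3, x5.1, x5.2} {x1.1, x1.3, x4.1} {x2.1, x2.2} {x2.3} {x3.1} {x3.2, x3.3} {x5.3}; second: {out.1} {out.2, x1.1} {out.3} {x1.2} {x1.3} {x2.1, x5.2} {x2.2, x5.1} {x2.3} {x3.1} {x3.2} {x3.3} {x4.1} {x4.2} {x4.3} {x5.3}


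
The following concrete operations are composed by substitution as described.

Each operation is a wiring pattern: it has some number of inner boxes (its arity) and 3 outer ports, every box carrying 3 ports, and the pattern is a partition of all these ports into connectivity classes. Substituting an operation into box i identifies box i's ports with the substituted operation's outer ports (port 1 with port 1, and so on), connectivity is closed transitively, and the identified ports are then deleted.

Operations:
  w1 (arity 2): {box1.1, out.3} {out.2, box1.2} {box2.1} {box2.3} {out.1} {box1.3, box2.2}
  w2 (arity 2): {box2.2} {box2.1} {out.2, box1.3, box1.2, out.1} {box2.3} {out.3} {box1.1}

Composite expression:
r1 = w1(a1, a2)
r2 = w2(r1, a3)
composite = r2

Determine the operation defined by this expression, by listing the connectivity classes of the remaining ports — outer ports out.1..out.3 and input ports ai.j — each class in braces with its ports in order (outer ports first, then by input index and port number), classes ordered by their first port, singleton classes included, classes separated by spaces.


{out.1, out.2, a1.1, a1.2} {out.3} {a1.3, a2.2} {a2.1} {a2.3} {a3.1} {a3.2} {a3.3}

Substituting into w2 glues patterns; closure does the rest.
w1 over (a1, a2) gives {out.1} {out.2, a1.2} {out.3, a1.1} {a1.3, a2.2} {a2.1} {a2.3}, out.j being that stage's outer ports
w2 over (a1, a2, a3) gives {out.1, out.2, a1.1, a1.2} {out.3} {a1.3, a2.2} {a2.1} {a2.3} {a3.1} {a3.2} {a3.3}, out.j being that stage's outer ports


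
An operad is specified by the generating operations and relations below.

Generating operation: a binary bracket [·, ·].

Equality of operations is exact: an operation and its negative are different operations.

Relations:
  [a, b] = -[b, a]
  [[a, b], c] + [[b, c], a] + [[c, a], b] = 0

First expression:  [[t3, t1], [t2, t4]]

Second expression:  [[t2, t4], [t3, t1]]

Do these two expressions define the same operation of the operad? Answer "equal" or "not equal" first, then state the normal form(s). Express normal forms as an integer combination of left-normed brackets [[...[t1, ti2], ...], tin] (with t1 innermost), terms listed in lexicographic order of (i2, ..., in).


not equal: they reduce to -[[[t1, t3], t2], t4] + [[[t1, t3], t4], t2] and [[[t1, t3], t2], t4] - [[[t1, t3], t4], t2]

Reducing the first expression gives -[[[t1, t3], t2], t4] + [[[t1, t3], t4], t2]
Reducing the second expression gives [[[t1, t3], t2], t4] - [[[t1, t3], t4], t2]
They disagree, so not equal.


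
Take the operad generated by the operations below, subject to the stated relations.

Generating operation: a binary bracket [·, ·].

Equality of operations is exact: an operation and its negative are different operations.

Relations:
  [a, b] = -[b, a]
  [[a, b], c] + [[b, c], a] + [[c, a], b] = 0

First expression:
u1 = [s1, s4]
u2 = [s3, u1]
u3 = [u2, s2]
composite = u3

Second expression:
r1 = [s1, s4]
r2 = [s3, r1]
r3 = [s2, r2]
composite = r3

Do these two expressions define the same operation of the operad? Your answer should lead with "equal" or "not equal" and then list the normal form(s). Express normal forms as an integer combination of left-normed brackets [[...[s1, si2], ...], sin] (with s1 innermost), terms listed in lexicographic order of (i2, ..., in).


The first expression, normalized: -[[[s1, s4], s3], s2]
The second expression, normalized: [[[s1, s4], s3], s2]
The forms do not match — not equal.

not equal — first -[[[s1, s4], s3], s2], second [[[s1, s4], s3], s2]


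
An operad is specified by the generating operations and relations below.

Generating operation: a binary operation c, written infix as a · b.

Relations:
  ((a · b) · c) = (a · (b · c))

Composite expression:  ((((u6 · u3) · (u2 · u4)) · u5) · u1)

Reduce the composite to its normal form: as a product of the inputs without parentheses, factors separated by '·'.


u6 · u3 · u2 · u4 · u5 · u1

Under associativity of c, the answer is the u's in reading order.
(u6 · u3) flattens to u6 · u3
(u2 · u4) flattens to u2 · u4
((u6 · u3) · (u2 · u4)) flattens to u6 · u3 · u2 · u4
(((u6 · u3) · (u2 · u4)) · u5) flattens to u6 · u3 · u2 · u4 · u5
((((u6 · u3) · (u2 · u4)) · u5) · u1) flattens to u6 · u3 · u2 · u4 · u5 · u1


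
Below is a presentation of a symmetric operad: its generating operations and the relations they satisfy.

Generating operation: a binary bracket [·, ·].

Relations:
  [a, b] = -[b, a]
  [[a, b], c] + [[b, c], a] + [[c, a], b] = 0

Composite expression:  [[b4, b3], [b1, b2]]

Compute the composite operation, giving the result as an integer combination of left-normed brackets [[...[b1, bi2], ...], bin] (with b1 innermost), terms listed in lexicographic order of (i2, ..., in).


Expand each bracket as ab - ba; the b1-initial words give the coefficients.
Composite bracket: [[b4, b3], [b1, b2]]
Full expansion: 8 signed words from ab - ba (2^3 = 8).
Collect the words opening with b1:
  sign of b1b2b3b4 is +1, so it contributes +[[[b1, b2], b3], b4]
  sign of b1b2b4b3 is -1, so it contributes -[[[b1, b2], b4], b3]

[[[b1, b2], b3], b4] - [[[b1, b2], b4], b3]


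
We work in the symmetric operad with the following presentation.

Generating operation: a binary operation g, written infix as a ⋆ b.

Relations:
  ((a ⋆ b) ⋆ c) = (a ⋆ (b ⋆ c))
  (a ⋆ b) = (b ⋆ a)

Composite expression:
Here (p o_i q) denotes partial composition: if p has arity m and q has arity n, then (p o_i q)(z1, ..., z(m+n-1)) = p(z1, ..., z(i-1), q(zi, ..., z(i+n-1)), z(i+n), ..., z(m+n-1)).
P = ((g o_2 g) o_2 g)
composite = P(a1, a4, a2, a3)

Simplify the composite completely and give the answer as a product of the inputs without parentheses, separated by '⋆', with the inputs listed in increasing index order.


a1 ⋆ a2 ⋆ a3 ⋆ a4

Reordering under g is free, so list the a-inputs canonically.
(a4 ⋆ a2) spells out as a4 ⋆ a2
((a4 ⋆ a2) ⋆ a3) spells out as a4 ⋆ a2 ⋆ a3
(a1 ⋆ ((a4 ⋆ a2) ⋆ a3)) spells out as a1 ⋆ a4 ⋆ a2 ⋆ a3
rearranged into index order: a1 ⋆ a2 ⋆ a3 ⋆ a4


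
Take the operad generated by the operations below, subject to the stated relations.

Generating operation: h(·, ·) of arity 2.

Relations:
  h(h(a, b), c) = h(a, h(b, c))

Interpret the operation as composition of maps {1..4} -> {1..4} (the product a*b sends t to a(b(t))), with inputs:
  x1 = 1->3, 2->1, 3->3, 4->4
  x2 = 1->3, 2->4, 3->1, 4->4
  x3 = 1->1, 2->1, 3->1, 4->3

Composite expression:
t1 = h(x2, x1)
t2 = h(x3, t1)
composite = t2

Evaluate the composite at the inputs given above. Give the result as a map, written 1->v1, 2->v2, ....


1->1, 2->1, 3->1, 4->3


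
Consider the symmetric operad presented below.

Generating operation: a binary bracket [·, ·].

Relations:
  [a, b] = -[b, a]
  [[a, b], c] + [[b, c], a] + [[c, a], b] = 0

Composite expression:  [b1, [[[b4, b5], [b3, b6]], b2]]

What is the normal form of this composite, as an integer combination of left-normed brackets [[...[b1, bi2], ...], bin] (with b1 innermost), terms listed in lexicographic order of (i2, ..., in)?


[[[[[b1, b2], b3], b6], b4], b5] - [[[[[b1, b2], b3], b6], b5], b4] - [[[[[b1, b2], b4], b5], b3], b6] + [[[[[b1, b2], b4], b5], b6], b3] + [[[[[b1, b2], b5], b4], b3], b6] - [[[[[b1, b2], b5], b4], b6], b3] - [[[[[b1, b2], b6], b3], b4], b5] + [[[[[b1, b2], b6], b3], b5], b4] - [[[[[b1, b3], b6], b4], b5], b2] + [[[[[b1, b3], b6], b5], b4], b2] + [[[[[b1, b4], b5], b3], b6], b2] - [[[[[b1, b4], b5], b6], b3], b2] - [[[[[b1, b5], b4], b3], b6], b2] + [[[[[b1, b5], b4], b6], b3], b2] + [[[[[b1, b6], b3], b4], b5], b2] - [[[[[b1, b6], b3], b5], b4], b2]

Left-normed coefficients sit on the b1-initial expansion words.
Composite bracket: [b1, [[[b4, b5], [b3, b6]], b2]]
Applying ab - ba throughout gives 32 signed words (2^5 = 32).
Coefficients come from the b1-initial words:
  sign of b1b2b3b6b4b5 is +1, so it contributes +[[[[[b1, b2], b3], b6], b4], b5]
  sign of b1b2b3b6b5b4 is -1, so it contributes -[[[[[b1, b2], b3], b6], b5], b4]
  sign of b1b2b4b5b3b6 is -1, so it contributes -[[[[[b1, b2], b4], b5], b3], b6]
  sign of b1b2b4b5b6b3 is +1, so it contributes +[[[[[b1, b2], b4], b5], b6], b3]
  sign of b1b2b5b4b3b6 is +1, so it contributes +[[[[[b1, b2], b5], b4], b3], b6]
  sign of b1b2b5b4b6b3 is -1, so it contributes -[[[[[b1, b2], b5], b4], b6], b3]
  sign of b1b2b6b3b4b5 is -1, so it contributes -[[[[[b1, b2], b6], b3], b4], b5]
  sign of b1b2b6b3b5b4 is +1, so it contributes +[[[[[b1, b2], b6], b3], b5], b4]
  sign of b1b3b6b4b5b2 is -1, so it contributes -[[[[[b1, b3], b6], b4], b5], b2]
  sign of b1b3b6b5b4b2 is +1, so it contributes +[[[[[b1, b3], b6], b5], b4], b2]
  sign of b1b4b5b3b6b2 is +1, so it contributes +[[[[[b1, b4], b5], b3], b6], b2]
  sign of b1b4b5b6b3b2 is -1, so it contributes -[[[[[b1, b4], b5], b6], b3], b2]
  sign of b1b5b4b3b6b2 is -1, so it contributes -[[[[[b1, b5], b4], b3], b6], b2]
  sign of b1b5b4b6b3b2 is +1, so it contributes +[[[[[b1, b5], b4], b6], b3], b2]
  sign of b1b6b3b4b5b2 is +1, so it contributes +[[[[[b1, b6], b3], b4], b5], b2]
  sign of b1b6b3b5b4b2 is -1, so it contributes -[[[[[b1, b6], b3], b5], b4], b2]


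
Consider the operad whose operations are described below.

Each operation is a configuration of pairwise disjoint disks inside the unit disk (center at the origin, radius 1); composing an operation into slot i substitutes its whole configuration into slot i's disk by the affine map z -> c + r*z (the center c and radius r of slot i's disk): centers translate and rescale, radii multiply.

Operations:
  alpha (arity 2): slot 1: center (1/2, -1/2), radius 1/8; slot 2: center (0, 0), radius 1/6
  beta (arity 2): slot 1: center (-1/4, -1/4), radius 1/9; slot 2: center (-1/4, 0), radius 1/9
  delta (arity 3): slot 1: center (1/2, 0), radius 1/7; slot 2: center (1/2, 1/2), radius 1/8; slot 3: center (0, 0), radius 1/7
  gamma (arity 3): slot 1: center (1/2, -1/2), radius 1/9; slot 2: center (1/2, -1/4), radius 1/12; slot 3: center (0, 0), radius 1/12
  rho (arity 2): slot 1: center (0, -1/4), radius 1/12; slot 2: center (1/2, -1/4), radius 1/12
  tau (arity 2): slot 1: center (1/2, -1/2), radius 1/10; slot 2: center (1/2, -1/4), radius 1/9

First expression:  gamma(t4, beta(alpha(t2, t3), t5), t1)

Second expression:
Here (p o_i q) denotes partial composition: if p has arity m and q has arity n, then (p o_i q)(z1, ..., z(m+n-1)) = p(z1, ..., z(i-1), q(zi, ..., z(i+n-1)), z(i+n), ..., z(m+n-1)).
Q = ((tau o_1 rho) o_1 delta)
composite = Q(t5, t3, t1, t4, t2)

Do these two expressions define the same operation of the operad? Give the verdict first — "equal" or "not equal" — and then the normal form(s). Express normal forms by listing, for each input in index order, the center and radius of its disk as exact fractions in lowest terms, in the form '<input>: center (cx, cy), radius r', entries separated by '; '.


not equal; first: t1: center (0, 0), radius 1/12; t2: center (209/432, -119/432), radius 1/864; t3: center (23/48, -13/48), radius 1/648; t4: center (1/2, -1/2), radius 1/9; t5: center (23/48, -1/4), radius 1/108; second: t1: center (1/2, -21/40), radius 1/840; t2: center (1/2, -1/4), radius 1/9; t3: center (121/240, -25/48), radius 1/960; t4: center (11/20, -21/40), radius 1/120; t5: center (121/240, -21/40), radius 1/840

In normal form, the first expression is t1: center (0, 0), radius 1/12; t2: center (209/432, -119/432), radius 1/864; t3: center (23/48, -13/48), radius 1/648; t4: center (1/2, -1/2), radius 1/9; t5: center (23/48, -1/4), radius 1/108
In normal form, the second expression is t1: center (1/2, -21/40), radius 1/840; t2: center (1/2, -1/4), radius 1/9; t3: center (121/240, -25/48), radius 1/960; t4: center (11/20, -21/40), radius 1/120; t5: center (121/240, -21/40), radius 1/840
They disagree, so not equal.


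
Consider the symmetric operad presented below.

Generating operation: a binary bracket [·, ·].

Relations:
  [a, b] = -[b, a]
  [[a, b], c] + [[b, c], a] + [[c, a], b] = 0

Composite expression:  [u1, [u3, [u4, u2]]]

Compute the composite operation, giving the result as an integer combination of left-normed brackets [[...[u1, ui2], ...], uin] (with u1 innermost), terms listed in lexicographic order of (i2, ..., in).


[[[u1, u2], u4], u3] - [[[u1, u3], u2], u4] + [[[u1, u3], u4], u2] - [[[u1, u4], u2], u3]

Skip Jacobi rewriting: expand, keep u1-initial words, read off terms.
Composite bracket: [u1, [u3, [u4, u2]]]
Full expansion: 8 signed words from ab - ba (2^3 = 8).
Only words starting with u1 matter:
  the word u1u2u4u3 carries sign +1 and contributes +[[[u1, u2], u4], u3]
  the word u1u3u2u4 carries sign -1 and contributes -[[[u1, u3], u2], u4]
  the word u1u3u4u2 carries sign +1 and contributes +[[[u1, u3], u4], u2]
  the word u1u4u2u3 carries sign -1 and contributes -[[[u1, u4], u2], u3]


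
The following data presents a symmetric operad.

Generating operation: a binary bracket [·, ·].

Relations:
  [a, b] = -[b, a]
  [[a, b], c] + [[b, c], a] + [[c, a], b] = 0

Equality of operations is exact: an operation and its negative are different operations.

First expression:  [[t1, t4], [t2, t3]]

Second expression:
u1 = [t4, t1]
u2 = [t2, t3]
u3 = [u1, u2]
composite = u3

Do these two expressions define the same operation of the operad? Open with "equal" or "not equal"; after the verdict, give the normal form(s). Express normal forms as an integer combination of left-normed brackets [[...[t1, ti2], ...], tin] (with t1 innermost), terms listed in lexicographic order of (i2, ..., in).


The first expression reduces to [[[t1, t4], t2], t3] - [[[t1, t4], t3], t2]
The second expression reduces to -[[[t1, t4], t2], t3] + [[[t1, t4], t3], t2]
The forms do not match — not equal.

not equal — first [[[t1, t4], t2], t3] - [[[t1, t4], t3], t2], second -[[[t1, t4], t2], t3] + [[[t1, t4], t3], t2]


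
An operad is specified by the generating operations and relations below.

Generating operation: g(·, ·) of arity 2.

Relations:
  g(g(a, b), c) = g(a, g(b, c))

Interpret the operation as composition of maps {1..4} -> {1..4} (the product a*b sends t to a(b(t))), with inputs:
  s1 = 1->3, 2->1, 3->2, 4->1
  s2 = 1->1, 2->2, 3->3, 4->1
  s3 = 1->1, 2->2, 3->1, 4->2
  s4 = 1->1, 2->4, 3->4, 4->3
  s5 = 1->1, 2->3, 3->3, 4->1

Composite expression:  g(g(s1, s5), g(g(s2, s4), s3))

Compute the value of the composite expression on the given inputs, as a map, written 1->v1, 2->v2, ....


1->3, 2->3, 3->3, 4->3

g(s1, s5) = 1->3, 2->2, 3->2, 4->3
g(s2, s4) = 1->1, 2->1, 3->1, 4->3
g(g(s2, s4), s3) = 1->1, 2->1, 3->1, 4->1
g(g(s1, s5), g(g(s2, s4), s3)) = 1->3, 2->3, 3->3, 4->3


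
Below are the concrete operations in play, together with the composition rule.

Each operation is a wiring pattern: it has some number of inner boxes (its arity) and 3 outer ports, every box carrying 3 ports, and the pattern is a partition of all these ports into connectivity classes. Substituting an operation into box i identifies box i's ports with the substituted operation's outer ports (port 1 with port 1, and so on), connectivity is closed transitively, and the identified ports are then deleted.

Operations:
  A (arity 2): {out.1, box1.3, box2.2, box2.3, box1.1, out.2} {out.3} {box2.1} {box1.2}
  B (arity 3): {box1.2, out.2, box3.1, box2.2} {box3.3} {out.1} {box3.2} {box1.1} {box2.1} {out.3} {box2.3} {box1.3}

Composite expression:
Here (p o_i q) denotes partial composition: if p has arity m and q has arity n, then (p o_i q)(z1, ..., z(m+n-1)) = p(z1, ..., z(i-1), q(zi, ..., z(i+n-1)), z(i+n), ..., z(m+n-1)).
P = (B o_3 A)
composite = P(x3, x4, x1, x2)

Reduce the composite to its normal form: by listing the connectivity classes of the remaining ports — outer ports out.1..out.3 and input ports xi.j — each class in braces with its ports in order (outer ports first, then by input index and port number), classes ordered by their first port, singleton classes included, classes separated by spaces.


{out.1} {out.2, x1.1, x1.3, x2.2, x2.3, x3.2, x4.2} {out.3} {x1.2} {x2.1} {x3.1} {x3.3} {x4.1} {x4.3}

Substituting into B glues patterns; closure does the rest.
after A, the pattern on (x1, x2) reads {out.1, out.2, x1.1, x1.3, x2.2, x2.3} {out.3} {x1.2} {x2.1} (out.j = its outer ports)
after B, the pattern on (x3, x4, x1, x2) reads {out.1} {out.2, x1.1, x1.3, x2.2, x2.3, x3.2, x4.2} {out.3} {x1.2} {x2.1} {x3.1} {x3.3} {x4.1} {x4.3} (out.j = its outer ports)


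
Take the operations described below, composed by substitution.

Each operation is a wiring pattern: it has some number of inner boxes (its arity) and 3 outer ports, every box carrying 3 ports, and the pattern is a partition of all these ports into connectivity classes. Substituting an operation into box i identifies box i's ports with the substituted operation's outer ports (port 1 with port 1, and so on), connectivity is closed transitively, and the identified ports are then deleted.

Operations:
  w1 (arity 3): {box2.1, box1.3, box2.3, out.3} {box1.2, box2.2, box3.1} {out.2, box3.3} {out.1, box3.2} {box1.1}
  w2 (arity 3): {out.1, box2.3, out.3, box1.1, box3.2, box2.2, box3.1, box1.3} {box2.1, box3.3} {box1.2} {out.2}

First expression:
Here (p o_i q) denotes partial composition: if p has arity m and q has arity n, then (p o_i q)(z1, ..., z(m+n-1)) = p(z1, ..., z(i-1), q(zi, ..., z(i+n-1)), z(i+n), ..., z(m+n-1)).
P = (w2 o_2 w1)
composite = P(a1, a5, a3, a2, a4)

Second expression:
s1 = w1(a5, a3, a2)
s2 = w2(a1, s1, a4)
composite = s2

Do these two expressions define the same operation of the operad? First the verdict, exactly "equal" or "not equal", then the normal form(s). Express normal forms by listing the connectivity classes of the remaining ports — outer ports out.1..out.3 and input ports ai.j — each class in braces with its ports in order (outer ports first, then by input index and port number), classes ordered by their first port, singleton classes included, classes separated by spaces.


equal; both compose to {out.1, out.3, a1.1, a1.3, a2.3, a3.1, a3.3, a4.1, a4.2, a5.3} {out.2} {a1.2} {a2.1, a3.2, a5.2} {a2.2, a4.3} {a5.1}

The first composite normalizes to {out.1, out.3, a1.1, a1.3, a2.3, a3.1, a3.3, a4.1, a4.2, a5.3} {out.2} {a1.2} {a2.1, a3.2, a5.2} {a2.2, a4.3} {a5.1}
The second composite normalizes to {out.1, out.3, a1.1, a1.3, a2.3, a3.1, a3.3, a4.1, a4.2, a5.3} {out.2} {a1.2} {a2.1, a3.2, a5.2} {a2.2, a4.3} {a5.1}
Both agree, so they are equal.


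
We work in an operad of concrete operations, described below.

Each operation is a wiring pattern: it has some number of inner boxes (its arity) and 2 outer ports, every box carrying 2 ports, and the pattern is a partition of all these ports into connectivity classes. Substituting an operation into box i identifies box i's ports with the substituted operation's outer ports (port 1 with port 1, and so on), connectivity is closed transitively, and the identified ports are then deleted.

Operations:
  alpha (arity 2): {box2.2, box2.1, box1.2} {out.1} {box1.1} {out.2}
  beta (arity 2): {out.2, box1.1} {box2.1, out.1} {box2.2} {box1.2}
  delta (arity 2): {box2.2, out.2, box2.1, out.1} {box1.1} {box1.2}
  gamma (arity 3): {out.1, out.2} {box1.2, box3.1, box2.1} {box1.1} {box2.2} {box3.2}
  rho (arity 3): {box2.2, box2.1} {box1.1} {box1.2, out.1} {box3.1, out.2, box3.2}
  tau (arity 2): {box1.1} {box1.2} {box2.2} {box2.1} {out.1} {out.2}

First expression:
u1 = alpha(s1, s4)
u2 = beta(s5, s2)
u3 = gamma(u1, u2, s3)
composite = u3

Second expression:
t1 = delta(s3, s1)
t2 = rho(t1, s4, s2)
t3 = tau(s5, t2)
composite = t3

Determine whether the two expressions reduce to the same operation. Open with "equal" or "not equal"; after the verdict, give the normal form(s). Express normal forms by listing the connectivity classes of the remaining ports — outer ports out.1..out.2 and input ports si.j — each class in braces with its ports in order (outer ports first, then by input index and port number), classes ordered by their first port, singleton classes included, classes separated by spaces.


not equal — first {out.1, out.2} {s1.1} {s1.2, s4.1, s4.2} {s2.1, s3.1} {s2.2} {s3.2} {s5.1} {s5.2}, second {out.1} {out.2} {s1.1, s1.2} {s2.1, s2.2} {s3.1} {s3.2} {s4.1, s4.2} {s5.1} {s5.2}

The first composite normalizes to {out.1, out.2} {s1.1} {s1.2, s4.1, s4.2} {s2.1, s3.1} {s2.2} {s3.2} {s5.1} {s5.2}
The second composite normalizes to {out.1} {out.2} {s1.1, s1.2} {s2.1, s2.2} {s3.1} {s3.2} {s4.1, s4.2} {s5.1} {s5.2}
No match — not equal.


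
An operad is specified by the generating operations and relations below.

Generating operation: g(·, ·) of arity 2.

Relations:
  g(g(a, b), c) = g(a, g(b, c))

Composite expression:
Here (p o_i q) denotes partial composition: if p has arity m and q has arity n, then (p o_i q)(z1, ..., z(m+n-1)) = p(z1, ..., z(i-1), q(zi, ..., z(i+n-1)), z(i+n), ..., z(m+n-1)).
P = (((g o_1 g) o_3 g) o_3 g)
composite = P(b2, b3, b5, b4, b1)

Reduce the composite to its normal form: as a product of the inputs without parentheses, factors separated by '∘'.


b2 ∘ b3 ∘ b5 ∘ b4 ∘ b1

Key point: g is associative — brackets drop, the b-order remains.
g(b2, b3) spells out as b2 ∘ b3
g(b5, b4) spells out as b5 ∘ b4
g(g(b5, b4), b1) spells out as b5 ∘ b4 ∘ b1
g(g(b2, b3), g(g(b5, b4), b1)) spells out as b2 ∘ b3 ∘ b5 ∘ b4 ∘ b1


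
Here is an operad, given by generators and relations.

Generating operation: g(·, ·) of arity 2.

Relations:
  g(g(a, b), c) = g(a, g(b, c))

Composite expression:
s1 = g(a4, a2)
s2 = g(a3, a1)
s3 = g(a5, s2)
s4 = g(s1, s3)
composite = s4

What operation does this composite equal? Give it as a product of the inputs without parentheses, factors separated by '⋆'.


a4 ⋆ a2 ⋆ a5 ⋆ a3 ⋆ a1

Every regrouping of g is equal, so read the a-inputs in written order.
g(a4, a2) spells out as a4 ⋆ a2
g(a3, a1) spells out as a3 ⋆ a1
g(a5, g(a3, a1)) spells out as a5 ⋆ a3 ⋆ a1
g(g(a4, a2), g(a5, g(a3, a1))) spells out as a4 ⋆ a2 ⋆ a5 ⋆ a3 ⋆ a1


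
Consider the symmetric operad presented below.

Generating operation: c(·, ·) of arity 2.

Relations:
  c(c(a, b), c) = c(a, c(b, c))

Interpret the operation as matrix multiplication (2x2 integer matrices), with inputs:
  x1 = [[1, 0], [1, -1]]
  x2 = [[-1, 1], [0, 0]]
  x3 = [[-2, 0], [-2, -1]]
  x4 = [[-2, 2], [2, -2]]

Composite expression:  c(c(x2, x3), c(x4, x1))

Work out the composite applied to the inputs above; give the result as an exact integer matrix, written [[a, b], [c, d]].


[[0, -2], [0, 0]]

c(x2, x3) = [[0, -1], [0, 0]]
c(x4, x1) = [[0, -2], [0, 2]]
c(c(x2, x3), c(x4, x1)) = [[0, -2], [0, 0]]


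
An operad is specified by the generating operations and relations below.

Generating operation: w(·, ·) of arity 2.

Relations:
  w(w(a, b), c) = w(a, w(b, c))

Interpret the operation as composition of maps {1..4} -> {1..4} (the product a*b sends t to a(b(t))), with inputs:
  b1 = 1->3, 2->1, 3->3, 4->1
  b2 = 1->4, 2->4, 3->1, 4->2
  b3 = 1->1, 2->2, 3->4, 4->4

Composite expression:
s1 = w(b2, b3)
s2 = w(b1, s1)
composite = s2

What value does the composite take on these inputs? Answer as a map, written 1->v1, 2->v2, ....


w(b2, b3) = 1->4, 2->4, 3->2, 4->2
w(b1, w(b2, b3)) = 1->1, 2->1, 3->1, 4->1

1->1, 2->1, 3->1, 4->1


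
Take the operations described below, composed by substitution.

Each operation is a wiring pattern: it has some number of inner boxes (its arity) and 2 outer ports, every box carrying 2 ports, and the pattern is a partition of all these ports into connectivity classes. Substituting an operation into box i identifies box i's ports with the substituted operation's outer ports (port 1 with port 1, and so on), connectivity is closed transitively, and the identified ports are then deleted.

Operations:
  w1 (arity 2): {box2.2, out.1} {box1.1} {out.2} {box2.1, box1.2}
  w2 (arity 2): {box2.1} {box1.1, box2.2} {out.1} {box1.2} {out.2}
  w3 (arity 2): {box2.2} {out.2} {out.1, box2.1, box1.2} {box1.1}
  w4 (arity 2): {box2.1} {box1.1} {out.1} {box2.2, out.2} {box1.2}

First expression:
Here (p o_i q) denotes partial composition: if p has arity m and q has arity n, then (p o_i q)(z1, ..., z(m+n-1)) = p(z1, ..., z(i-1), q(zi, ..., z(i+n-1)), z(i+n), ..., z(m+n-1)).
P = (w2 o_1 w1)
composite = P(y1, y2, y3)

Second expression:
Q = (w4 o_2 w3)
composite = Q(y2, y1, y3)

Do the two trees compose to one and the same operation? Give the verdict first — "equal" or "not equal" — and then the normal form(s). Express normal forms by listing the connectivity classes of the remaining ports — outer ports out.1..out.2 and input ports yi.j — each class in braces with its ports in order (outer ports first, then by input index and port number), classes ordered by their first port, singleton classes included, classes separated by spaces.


The first composite normalizes to {out.1} {out.2} {y1.1} {y1.2, y2.1} {y2.2, y3.2} {y3.1}
The second composite normalizes to {out.1} {out.2} {y1.1} {y1.2, y3.1} {y2.1} {y2.2} {y3.2}
The normal forms differ: not equal.

not equal — first {out.1} {out.2} {y1.1} {y1.2, y2.1} {y2.2, y3.2} {y3.1}, second {out.1} {out.2} {y1.1} {y1.2, y3.1} {y2.1} {y2.2} {y3.2}


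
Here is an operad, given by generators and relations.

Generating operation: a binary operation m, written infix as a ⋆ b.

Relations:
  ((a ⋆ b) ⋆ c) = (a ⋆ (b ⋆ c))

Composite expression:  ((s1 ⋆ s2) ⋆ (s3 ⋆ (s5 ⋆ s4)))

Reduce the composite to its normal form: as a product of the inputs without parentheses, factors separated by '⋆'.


s1 ⋆ s2 ⋆ s3 ⋆ s5 ⋆ s4

Key point: m is associative — brackets drop, the s-order remains.
(s1 ⋆ s2) flattens to s1 ⋆ s2
(s5 ⋆ s4) flattens to s5 ⋆ s4
(s3 ⋆ (s5 ⋆ s4)) flattens to s3 ⋆ s5 ⋆ s4
((s1 ⋆ s2) ⋆ (s3 ⋆ (s5 ⋆ s4))) flattens to s1 ⋆ s2 ⋆ s3 ⋆ s5 ⋆ s4


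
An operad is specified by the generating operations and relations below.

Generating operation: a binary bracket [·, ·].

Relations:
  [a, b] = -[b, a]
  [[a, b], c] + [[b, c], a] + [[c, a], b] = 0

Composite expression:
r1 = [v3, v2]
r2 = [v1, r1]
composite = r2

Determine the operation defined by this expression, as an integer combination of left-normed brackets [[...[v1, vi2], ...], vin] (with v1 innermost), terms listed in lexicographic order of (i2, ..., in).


-[[v1, v2], v3] + [[v1, v3], v2]

Antisymmetry and Jacobi reduce to v1-anchored left-normed brackets.
Composite bracket: [v1, [v3, v2]]
Each bracket splits as ab - ba, giving 4 signed words (2^2 = 4).
Only words starting with v1 matter:
  word v1v2v3 has sign -1, contributing -[[v1, v2], v3]
  word v1v3v2 has sign +1, contributing +[[v1, v3], v2]


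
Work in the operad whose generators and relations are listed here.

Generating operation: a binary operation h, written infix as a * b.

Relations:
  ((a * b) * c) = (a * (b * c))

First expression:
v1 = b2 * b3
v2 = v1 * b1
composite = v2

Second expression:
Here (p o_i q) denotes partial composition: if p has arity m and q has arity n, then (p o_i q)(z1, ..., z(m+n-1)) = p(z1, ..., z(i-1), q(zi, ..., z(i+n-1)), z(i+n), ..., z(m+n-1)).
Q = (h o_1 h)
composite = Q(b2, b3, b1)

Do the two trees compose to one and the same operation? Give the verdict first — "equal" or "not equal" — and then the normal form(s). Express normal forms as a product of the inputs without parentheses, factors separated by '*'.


Reducing the first expression gives b2 * b3 * b1
Reducing the second expression gives b2 * b3 * b1
Both agree, so they are equal.

equal: each reduces to b2 * b3 * b1


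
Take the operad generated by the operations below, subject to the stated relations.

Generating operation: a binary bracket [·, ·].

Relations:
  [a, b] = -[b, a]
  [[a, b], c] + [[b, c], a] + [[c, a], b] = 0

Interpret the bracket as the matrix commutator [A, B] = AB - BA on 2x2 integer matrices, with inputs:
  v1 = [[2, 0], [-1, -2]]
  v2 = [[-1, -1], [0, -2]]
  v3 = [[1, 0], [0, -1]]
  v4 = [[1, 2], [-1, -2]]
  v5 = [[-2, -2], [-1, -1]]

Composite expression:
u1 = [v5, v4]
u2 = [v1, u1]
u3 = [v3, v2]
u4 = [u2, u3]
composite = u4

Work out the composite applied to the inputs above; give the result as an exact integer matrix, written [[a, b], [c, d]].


[v5, v4] = [[4, 4], [-4, -4]]
[v1, [v5, v4]] = [[4, 16], [8, -4]]
[v3, v2] = [[0, -2], [0, 0]]
[[v1, [v5, v4]], [v3, v2]] = [[16, -16], [0, -16]]

[[16, -16], [0, -16]]


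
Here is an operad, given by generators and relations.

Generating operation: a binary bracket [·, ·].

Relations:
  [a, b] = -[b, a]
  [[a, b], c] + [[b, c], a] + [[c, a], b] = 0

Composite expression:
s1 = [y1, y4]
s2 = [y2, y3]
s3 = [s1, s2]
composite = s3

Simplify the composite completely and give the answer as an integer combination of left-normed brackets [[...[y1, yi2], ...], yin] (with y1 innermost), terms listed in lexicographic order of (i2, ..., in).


[[[y1, y4], y2], y3] - [[[y1, y4], y3], y2]

A multilinear Lie element is pinned by y1-initial words (y1 innermost).
Composite bracket: [[y1, y4], [y2, y3]]
Expanding via [a, b] = ab - ba: 8 signed words (2^3 = 8).
The y1-initial words carry the normal form:
  y1y4y2y3 (sign +1) contributes +[[[y1, y4], y2], y3]
  y1y4y3y2 (sign -1) contributes -[[[y1, y4], y3], y2]
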